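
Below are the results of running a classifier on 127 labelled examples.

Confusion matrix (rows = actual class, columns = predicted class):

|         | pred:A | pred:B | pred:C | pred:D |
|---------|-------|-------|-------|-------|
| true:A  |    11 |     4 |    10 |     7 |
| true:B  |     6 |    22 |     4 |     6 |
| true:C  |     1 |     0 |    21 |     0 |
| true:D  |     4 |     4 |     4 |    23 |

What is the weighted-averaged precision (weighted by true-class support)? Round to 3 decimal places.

0.615

Per-class precision (TP/(TP+FP)):
  A: TP=11, FP=6+1+4=11 → 11/22 = 0.5000
  B: TP=22, FP=4+0+4=8 → 22/30 = 0.7333
  C: TP=21, FP=10+4+4=18 → 21/39 = 0.5385
  D: TP=23, FP=7+6+0=13 → 23/36 = 0.6389
Weighted-precision = Σ (supportᵢ/N)·precisionᵢ with N=127: (32/127)·0.5000 + (38/127)·0.7333 + (22/127)·0.5385 + (35/127)·0.6389 = 0.615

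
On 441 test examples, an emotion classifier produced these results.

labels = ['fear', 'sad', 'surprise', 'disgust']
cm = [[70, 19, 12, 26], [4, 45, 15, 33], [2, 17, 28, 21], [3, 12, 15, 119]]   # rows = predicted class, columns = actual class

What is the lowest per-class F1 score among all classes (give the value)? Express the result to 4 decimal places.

0.4058

Per-class F1 score (2·TP/(2·TP+FP+FN)):
  fear: TP=70, FP=19+12+26=57, FN=4+2+3=9 → 140/206 = 0.67961
  sad: TP=45, FP=4+15+33=52, FN=19+17+12=48 → 90/190 = 0.47368
  surprise: TP=28, FP=2+17+21=40, FN=12+15+15=42 → 56/138 = 0.40580
  disgust: TP=119, FP=3+12+15=30, FN=26+33+21=80 → 238/348 = 0.68391
Lowest is class 'surprise' with F1 score = 0.4058.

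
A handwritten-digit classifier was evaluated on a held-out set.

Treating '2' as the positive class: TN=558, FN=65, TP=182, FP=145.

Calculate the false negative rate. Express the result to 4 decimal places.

0.2632

FNR = FN/(FN+TP) = 65/(65+182) = 0.2632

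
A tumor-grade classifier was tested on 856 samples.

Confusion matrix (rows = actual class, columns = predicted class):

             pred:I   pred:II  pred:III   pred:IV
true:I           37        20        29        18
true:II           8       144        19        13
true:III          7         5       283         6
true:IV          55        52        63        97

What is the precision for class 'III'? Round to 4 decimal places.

0.7183

One-vs-rest for 'III': TP = diagonal; FP = other classes predicted 'III'; FN = 'III' predicted as other.
precision = TP/(TP+FP).
III: TP=283, FP=29+19+63=111 → 283/394 = 0.71827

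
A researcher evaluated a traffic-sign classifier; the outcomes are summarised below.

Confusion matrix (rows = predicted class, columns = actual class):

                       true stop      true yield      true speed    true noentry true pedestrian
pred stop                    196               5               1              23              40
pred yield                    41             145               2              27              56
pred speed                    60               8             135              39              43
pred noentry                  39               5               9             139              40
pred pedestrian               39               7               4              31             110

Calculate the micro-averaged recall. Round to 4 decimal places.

Micro-averaging pools counts across classes: ΣTP=725, ΣFP=519, ΣFN=519.
Micro-recall = TP/(TP+FN) on pooled counts = 0.5828 (equals overall accuracy in single-label multiclass).

0.5828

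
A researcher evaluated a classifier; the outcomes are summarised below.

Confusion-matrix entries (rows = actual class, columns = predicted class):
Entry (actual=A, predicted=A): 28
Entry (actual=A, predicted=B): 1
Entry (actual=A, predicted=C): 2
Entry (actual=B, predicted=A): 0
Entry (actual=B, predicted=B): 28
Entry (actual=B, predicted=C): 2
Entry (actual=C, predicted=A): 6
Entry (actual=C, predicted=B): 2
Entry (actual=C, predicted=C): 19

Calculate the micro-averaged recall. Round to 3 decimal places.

Micro-averaging pools counts across classes: ΣTP=75, ΣFP=13, ΣFN=13.
Micro-recall = TP/(TP+FN) on pooled counts = 0.852 (equals overall accuracy in single-label multiclass).

0.852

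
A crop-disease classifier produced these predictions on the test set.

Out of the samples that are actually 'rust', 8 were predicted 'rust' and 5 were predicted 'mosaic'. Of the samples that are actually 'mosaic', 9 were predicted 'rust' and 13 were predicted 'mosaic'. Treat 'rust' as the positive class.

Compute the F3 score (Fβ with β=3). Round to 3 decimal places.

0.597

Fβ = (1+β²)·TP / ((1+β²)·TP + β²·FN + FP), with β²=9
= 10·8 / (10·8 + 9·5 + 9) = 0.597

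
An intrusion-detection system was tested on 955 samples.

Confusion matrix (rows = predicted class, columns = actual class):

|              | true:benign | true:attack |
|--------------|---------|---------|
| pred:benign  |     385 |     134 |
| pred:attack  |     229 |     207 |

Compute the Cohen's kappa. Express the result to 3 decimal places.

0.220

Observed agreement pₒ = trace/N = 592/955 = 0.6199
Expected agreement pₑ = Σ (rowᵢ·colᵢ)/N² = (614·519 + 341·436)/955² = 0.5124
κ = (pₒ − pₑ)/(1 − pₑ) = (0.6199 − 0.5124)/(1 − 0.5124) = 0.220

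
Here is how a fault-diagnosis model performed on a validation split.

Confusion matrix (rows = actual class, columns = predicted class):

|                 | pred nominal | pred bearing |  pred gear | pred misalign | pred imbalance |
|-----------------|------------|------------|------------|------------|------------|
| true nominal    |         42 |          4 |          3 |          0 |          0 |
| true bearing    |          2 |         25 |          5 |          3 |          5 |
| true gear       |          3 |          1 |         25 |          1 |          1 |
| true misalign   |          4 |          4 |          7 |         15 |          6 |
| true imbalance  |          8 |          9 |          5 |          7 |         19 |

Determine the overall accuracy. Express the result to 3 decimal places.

Accuracy = trace / total = (42+25+25+15+19=126) / 204 = 126/204 = 0.618

0.618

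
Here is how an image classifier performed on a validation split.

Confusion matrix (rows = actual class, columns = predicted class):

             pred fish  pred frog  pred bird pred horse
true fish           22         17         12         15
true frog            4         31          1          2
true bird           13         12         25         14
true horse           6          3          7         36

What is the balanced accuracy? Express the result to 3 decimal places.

Balanced accuracy = mean of per-class recall.
  fish: recall = 22/66 = 0.3333
  frog: recall = 31/38 = 0.8158
  bird: recall = 25/64 = 0.3906
  horse: recall = 36/52 = 0.6923
Mean = (0.3333 + 0.8158 + 0.3906 + 0.6923) / 4 = 0.558

0.558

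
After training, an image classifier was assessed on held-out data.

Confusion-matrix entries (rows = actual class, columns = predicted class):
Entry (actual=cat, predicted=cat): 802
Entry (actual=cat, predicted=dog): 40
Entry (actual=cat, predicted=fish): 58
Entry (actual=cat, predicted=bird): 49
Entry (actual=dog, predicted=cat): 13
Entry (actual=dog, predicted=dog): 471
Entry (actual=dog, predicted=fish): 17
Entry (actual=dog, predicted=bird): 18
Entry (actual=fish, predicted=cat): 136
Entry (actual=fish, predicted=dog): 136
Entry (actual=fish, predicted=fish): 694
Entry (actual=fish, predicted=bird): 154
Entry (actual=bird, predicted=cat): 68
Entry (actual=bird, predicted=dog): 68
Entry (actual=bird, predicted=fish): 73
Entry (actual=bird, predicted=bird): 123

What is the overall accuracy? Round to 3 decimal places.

0.716

Accuracy = trace / total = (802+471+694+123=2090) / 2920 = 2090/2920 = 0.716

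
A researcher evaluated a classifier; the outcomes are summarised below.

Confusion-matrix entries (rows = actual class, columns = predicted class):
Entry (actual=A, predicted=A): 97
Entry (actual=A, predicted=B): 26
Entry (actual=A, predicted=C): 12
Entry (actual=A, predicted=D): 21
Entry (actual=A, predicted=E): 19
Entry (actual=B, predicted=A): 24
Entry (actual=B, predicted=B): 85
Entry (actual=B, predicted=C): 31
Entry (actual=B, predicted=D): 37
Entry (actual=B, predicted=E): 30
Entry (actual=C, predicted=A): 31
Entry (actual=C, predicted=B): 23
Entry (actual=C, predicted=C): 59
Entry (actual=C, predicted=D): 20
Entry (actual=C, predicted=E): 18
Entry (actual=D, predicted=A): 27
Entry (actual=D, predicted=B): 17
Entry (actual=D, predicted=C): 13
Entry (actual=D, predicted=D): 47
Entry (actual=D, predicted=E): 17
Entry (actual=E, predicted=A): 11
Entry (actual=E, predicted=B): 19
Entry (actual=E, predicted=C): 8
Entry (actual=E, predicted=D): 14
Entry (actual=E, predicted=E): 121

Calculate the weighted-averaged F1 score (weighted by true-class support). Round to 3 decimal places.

0.491

Per-class F1 score (2·TP/(2·TP+FP+FN)):
  A: TP=97, FP=24+31+27+11=93, FN=26+12+21+19=78 → 194/365 = 0.5315
  B: TP=85, FP=26+23+17+19=85, FN=24+31+37+30=122 → 170/377 = 0.4509
  C: TP=59, FP=12+31+13+8=64, FN=31+23+20+18=92 → 118/274 = 0.4307
  D: TP=47, FP=21+37+20+14=92, FN=27+17+13+17=74 → 94/260 = 0.3615
  E: TP=121, FP=19+30+18+17=84, FN=11+19+8+14=52 → 242/378 = 0.6402
Weighted-F1 score = Σ (supportᵢ/N)·F1 scoreᵢ with N=827: (175/827)·0.5315 + (207/827)·0.4509 + (151/827)·0.4307 + (121/827)·0.3615 + (173/827)·0.6402 = 0.491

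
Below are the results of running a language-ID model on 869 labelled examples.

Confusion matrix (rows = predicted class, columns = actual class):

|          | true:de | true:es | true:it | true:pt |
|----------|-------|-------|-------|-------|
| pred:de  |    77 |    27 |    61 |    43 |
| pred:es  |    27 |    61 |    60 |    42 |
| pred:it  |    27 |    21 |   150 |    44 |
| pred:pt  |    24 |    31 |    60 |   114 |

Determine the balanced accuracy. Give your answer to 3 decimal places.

0.464

Balanced accuracy = mean of per-class recall.
  de: recall = 77/155 = 0.4968
  es: recall = 61/140 = 0.4357
  it: recall = 150/331 = 0.4532
  pt: recall = 114/243 = 0.4691
Mean = (0.4968 + 0.4357 + 0.4532 + 0.4691) / 4 = 0.464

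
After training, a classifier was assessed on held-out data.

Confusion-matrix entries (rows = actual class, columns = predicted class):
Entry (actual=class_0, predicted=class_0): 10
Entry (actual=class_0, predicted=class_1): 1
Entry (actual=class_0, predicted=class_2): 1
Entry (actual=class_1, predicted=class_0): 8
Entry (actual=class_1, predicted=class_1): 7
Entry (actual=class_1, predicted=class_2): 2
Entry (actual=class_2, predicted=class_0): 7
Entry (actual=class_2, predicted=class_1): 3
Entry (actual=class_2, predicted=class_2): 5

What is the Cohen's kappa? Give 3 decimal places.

0.272

Observed agreement pₒ = trace/N = 22/44 = 0.5000
Expected agreement pₑ = Σ (rowᵢ·colᵢ)/N² = (12·25 + 17·11 + 15·8)/44² = 0.3135
κ = (pₒ − pₑ)/(1 − pₑ) = (0.5000 − 0.3135)/(1 − 0.3135) = 0.272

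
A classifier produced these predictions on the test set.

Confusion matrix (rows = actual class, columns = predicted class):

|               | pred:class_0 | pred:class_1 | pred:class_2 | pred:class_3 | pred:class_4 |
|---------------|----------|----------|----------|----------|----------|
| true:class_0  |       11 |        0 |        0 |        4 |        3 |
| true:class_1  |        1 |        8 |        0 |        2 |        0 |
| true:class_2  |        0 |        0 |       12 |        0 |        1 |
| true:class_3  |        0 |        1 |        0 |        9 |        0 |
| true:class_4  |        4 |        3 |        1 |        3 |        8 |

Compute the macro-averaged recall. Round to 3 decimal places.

0.717

Per-class recall (TP/(TP+FN)):
  class_0: TP=11, FN=0+0+4+3=7 → 11/18 = 0.6111
  class_1: TP=8, FN=1+0+2+0=3 → 8/11 = 0.7273
  class_2: TP=12, FN=0+0+0+1=1 → 12/13 = 0.9231
  class_3: TP=9, FN=0+1+0+0=1 → 9/10 = 0.9000
  class_4: TP=8, FN=4+3+1+3=11 → 8/19 = 0.4211
Macro-recall = mean = (0.6111 + 0.7273 + 0.9231 + 0.9000 + 0.4211) / 5 = 0.717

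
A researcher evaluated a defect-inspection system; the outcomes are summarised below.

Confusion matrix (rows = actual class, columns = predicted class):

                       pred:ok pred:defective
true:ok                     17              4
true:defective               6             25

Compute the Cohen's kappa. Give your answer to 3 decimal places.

Observed agreement pₒ = trace/N = 42/52 = 0.8077
Expected agreement pₑ = Σ (rowᵢ·colᵢ)/N² = (21·23 + 31·29)/52² = 0.5111
κ = (pₒ − pₑ)/(1 − pₑ) = (0.8077 − 0.5111)/(1 − 0.5111) = 0.607

0.607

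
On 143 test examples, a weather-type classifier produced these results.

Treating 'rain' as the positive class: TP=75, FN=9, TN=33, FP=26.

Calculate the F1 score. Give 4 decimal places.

0.8108

Precision = TP/(TP+FP) = 75/101 = 0.7426
Recall = TP/(TP+FN) = 75/84 = 0.8929
F1 = 2·TP/(2·TP+FP+FN) = 150/185 = 0.8108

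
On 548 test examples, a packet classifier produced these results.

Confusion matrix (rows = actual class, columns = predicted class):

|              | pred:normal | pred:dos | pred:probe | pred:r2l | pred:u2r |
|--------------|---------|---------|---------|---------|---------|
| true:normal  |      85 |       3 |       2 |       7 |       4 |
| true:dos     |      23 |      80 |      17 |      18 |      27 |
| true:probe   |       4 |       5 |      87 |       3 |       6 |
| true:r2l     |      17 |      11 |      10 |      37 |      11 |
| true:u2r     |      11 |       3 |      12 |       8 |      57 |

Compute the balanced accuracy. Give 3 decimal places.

Balanced accuracy = mean of per-class recall.
  normal: recall = 85/101 = 0.8416
  dos: recall = 80/165 = 0.4848
  probe: recall = 87/105 = 0.8286
  r2l: recall = 37/86 = 0.4302
  u2r: recall = 57/91 = 0.6264
Mean = (0.8416 + 0.4848 + 0.8286 + 0.4302 + 0.6264) / 5 = 0.642

0.642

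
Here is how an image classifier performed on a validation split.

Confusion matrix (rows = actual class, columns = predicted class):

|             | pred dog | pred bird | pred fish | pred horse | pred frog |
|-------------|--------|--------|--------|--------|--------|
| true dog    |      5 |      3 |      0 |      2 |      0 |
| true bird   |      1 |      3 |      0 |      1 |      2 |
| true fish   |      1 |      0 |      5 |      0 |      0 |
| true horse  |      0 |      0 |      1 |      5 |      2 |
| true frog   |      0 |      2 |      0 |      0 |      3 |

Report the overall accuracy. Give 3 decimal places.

0.583

Accuracy = trace / total = (5+3+5+5+3=21) / 36 = 21/36 = 0.583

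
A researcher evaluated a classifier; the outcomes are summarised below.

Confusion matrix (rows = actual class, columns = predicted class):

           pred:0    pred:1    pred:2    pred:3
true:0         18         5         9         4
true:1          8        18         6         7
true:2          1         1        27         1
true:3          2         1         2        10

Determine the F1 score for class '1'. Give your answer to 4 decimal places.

0.5625

Treat '1' as positive and all other classes as negative.
F1 score = 2·TP/(2·TP+FP+FN).
1: TP=18, FP=5+1+1=7, FN=8+6+7=21 → 36/64 = 0.56250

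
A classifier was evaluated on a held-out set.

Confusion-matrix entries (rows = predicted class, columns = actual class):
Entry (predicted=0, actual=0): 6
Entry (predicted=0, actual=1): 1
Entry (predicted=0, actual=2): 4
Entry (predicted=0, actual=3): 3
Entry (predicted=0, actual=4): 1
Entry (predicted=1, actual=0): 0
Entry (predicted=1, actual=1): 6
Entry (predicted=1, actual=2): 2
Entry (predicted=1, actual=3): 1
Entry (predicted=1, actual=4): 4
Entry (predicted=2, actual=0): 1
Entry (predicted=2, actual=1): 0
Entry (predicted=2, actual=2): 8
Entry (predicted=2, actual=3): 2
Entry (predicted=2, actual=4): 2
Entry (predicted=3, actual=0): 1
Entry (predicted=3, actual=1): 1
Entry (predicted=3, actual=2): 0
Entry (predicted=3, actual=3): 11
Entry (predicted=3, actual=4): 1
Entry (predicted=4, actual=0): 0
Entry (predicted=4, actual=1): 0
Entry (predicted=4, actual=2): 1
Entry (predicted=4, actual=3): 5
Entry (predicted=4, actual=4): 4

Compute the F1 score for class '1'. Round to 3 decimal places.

0.571

Treat '1' as positive and all other classes as negative.
F1 score = 2·TP/(2·TP+FP+FN).
1: TP=6, FP=0+2+1+4=7, FN=1+0+1+0=2 → 12/21 = 0.5714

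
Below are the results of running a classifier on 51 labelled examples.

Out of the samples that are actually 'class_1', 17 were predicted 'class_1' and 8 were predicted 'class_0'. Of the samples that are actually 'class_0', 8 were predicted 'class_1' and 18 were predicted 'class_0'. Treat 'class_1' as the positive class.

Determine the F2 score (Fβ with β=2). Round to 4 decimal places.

0.6800

Fβ = (1+β²)·TP / ((1+β²)·TP + β²·FN + FP), with β²=4
= 5·17 / (5·17 + 4·8 + 8) = 0.6800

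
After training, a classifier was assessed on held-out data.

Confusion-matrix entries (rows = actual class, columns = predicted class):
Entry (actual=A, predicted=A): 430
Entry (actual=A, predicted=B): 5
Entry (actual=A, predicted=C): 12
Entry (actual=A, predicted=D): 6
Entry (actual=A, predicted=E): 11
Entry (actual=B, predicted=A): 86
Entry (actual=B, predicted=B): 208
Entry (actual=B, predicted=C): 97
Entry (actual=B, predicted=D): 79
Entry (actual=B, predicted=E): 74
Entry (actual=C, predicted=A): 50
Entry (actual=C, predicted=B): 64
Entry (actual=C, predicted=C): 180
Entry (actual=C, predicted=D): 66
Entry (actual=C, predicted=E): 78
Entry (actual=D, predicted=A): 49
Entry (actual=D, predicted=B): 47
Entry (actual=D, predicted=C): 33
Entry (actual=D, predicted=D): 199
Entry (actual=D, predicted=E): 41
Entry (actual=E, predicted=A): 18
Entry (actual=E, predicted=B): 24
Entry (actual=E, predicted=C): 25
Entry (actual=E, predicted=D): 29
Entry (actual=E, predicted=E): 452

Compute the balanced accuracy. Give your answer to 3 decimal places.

Balanced accuracy = mean of per-class recall.
  A: recall = 430/464 = 0.9267
  B: recall = 208/544 = 0.3824
  C: recall = 180/438 = 0.4110
  D: recall = 199/369 = 0.5393
  E: recall = 452/548 = 0.8248
Mean = (0.9267 + 0.3824 + 0.4110 + 0.5393 + 0.8248) / 5 = 0.617

0.617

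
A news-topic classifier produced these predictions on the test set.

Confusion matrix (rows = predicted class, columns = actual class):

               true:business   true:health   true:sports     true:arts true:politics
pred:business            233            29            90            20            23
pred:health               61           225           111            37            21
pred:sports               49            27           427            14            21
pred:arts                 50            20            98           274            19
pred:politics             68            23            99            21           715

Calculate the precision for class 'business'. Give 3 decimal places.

precision = TP/(TP+FP).
business: TP=233, FP=29+90+20+23=162 → 233/395 = 0.5899

0.590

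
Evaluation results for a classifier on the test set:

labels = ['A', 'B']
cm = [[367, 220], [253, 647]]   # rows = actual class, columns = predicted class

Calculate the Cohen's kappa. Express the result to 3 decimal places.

Observed agreement pₒ = trace/N = 1014/1487 = 0.6819
Expected agreement pₑ = Σ (rowᵢ·colᵢ)/N² = (587·620 + 900·867)/1487² = 0.5175
κ = (pₒ − pₑ)/(1 − pₑ) = (0.6819 − 0.5175)/(1 − 0.5175) = 0.341

0.341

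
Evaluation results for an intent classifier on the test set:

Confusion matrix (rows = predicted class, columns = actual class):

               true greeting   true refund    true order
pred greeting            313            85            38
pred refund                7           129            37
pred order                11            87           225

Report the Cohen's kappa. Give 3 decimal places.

Observed agreement pₒ = trace/N = 667/932 = 0.7157
Expected agreement pₑ = Σ (rowᵢ·colᵢ)/N² = (331·436 + 301·173 + 300·323)/932² = 0.3376
κ = (pₒ − pₑ)/(1 − pₑ) = (0.7157 − 0.3376)/(1 − 0.3376) = 0.571

0.571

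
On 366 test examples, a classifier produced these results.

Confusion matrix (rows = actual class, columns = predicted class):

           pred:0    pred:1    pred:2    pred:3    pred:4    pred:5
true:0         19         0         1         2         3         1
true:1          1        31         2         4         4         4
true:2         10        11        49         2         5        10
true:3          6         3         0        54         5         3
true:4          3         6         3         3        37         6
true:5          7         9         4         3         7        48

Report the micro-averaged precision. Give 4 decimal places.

Micro-averaging pools counts across classes: ΣTP=238, ΣFP=128, ΣFN=128.
Micro-precision = TP/(TP+FP) on pooled counts = 0.6503 (equals overall accuracy in single-label multiclass).

0.6503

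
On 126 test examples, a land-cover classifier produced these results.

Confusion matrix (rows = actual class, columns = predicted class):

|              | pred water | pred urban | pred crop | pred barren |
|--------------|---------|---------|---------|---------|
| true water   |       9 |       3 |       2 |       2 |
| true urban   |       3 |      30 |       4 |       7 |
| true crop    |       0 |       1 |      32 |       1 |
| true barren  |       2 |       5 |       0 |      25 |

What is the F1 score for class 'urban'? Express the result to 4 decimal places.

Take TP from the diagonal, FP from the rest of the 'urban' prediction marginal, FN from the rest of the 'urban' actual marginal.
F1 score = 2·TP/(2·TP+FP+FN).
urban: TP=30, FP=3+1+5=9, FN=3+4+7=14 → 60/83 = 0.72289

0.7229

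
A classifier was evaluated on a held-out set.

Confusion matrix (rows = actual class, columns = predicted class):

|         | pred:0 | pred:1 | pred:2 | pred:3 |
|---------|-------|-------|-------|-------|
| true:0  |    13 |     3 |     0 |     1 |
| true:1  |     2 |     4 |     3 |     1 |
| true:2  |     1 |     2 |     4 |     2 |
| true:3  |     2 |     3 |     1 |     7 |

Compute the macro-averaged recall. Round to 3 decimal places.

0.537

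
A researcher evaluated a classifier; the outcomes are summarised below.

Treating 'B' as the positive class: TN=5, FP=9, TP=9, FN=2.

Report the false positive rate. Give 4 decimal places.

FPR = FP/(FP+TN) = 9/(9+5) = 0.6429

0.6429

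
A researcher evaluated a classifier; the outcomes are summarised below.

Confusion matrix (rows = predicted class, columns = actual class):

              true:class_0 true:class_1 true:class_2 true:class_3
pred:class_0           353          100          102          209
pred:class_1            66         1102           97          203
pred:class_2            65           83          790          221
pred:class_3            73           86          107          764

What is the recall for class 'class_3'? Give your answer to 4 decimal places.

0.5469

recall = TP/(TP+FN).
class_3: TP=764, FN=209+203+221=633 → 764/1397 = 0.54689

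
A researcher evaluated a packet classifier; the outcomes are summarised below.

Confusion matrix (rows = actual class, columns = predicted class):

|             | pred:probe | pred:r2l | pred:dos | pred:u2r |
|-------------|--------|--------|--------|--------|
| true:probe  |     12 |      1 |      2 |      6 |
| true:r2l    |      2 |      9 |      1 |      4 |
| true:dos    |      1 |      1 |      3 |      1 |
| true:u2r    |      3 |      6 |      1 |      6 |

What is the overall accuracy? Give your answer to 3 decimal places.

0.508

Accuracy = trace / total = (12+9+3+6=30) / 59 = 30/59 = 0.508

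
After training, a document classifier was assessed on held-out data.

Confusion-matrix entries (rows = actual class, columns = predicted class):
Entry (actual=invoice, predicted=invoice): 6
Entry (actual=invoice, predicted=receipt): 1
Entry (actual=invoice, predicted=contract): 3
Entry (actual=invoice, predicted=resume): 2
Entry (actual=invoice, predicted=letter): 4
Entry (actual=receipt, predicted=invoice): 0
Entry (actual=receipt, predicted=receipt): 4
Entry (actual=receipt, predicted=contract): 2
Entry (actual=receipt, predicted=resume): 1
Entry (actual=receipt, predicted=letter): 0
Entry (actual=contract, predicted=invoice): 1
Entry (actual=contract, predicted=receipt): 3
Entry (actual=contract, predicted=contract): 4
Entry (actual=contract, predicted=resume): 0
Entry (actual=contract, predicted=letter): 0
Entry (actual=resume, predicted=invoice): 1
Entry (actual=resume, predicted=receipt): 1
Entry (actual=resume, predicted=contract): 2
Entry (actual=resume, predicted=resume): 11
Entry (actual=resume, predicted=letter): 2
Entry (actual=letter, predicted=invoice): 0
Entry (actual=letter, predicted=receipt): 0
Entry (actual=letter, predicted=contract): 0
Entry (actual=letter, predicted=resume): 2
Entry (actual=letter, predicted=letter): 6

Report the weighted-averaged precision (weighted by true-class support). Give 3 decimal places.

0.602

Per-class precision (TP/(TP+FP)):
  invoice: TP=6, FP=0+1+1+0=2 → 6/8 = 0.7500
  receipt: TP=4, FP=1+3+1+0=5 → 4/9 = 0.4444
  contract: TP=4, FP=3+2+2+0=7 → 4/11 = 0.3636
  resume: TP=11, FP=2+1+0+2=5 → 11/16 = 0.6875
  letter: TP=6, FP=4+0+0+2=6 → 6/12 = 0.5000
Weighted-precision = Σ (supportᵢ/N)·precisionᵢ with N=56: (16/56)·0.7500 + (7/56)·0.4444 + (8/56)·0.3636 + (17/56)·0.6875 + (8/56)·0.5000 = 0.602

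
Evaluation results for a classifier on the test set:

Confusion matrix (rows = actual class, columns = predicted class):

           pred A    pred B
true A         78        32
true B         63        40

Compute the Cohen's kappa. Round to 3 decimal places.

Observed agreement pₒ = trace/N = 118/213 = 0.5540
Expected agreement pₑ = Σ (rowᵢ·colᵢ)/N² = (110·141 + 103·72)/213² = 0.5053
κ = (pₒ − pₑ)/(1 − pₑ) = (0.5540 − 0.5053)/(1 − 0.5053) = 0.098

0.098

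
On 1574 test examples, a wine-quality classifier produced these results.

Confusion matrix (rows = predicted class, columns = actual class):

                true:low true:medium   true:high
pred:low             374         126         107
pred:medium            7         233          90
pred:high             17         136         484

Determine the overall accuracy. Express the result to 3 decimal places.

Accuracy = trace / total = (374+233+484=1091) / 1574 = 1091/1574 = 0.693

0.693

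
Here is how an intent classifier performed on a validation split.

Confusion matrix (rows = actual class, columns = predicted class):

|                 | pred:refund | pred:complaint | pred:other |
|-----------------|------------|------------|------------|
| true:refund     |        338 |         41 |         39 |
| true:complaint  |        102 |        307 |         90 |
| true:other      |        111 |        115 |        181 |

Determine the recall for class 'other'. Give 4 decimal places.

0.4447

Take TP from the diagonal, FP from the rest of the 'other' prediction marginal, FN from the rest of the 'other' actual marginal.
recall = TP/(TP+FN).
other: TP=181, FN=111+115=226 → 181/407 = 0.44472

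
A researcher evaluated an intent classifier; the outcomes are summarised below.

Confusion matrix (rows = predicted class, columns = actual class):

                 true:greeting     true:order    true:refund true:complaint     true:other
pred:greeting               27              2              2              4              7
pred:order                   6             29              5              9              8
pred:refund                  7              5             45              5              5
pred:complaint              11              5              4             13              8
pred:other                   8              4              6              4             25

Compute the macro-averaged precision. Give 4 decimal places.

Per-class precision (TP/(TP+FP)):
  greeting: TP=27, FP=2+2+4+7=15 → 27/42 = 0.64286
  order: TP=29, FP=6+5+9+8=28 → 29/57 = 0.50877
  refund: TP=45, FP=7+5+5+5=22 → 45/67 = 0.67164
  complaint: TP=13, FP=11+5+4+8=28 → 13/41 = 0.31707
  other: TP=25, FP=8+4+6+4=22 → 25/47 = 0.53191
Macro-precision = mean = (0.64286 + 0.50877 + 0.67164 + 0.31707 + 0.53191) / 5 = 0.5345

0.5345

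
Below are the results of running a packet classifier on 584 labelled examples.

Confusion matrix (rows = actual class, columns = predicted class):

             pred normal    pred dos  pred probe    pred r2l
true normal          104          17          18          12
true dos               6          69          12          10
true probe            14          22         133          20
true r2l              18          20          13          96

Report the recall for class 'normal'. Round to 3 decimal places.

0.689

recall = TP/(TP+FN).
normal: TP=104, FN=17+18+12=47 → 104/151 = 0.6887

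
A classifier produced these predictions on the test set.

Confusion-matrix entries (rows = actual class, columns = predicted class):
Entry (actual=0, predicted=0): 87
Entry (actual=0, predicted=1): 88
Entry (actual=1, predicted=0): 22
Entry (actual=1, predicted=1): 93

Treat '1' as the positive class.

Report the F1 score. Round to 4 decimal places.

Precision = TP/(TP+FP) = 93/181 = 0.5138
Recall = TP/(TP+FN) = 93/115 = 0.8087
F1 = 2·TP/(2·TP+FP+FN) = 186/296 = 0.6284

0.6284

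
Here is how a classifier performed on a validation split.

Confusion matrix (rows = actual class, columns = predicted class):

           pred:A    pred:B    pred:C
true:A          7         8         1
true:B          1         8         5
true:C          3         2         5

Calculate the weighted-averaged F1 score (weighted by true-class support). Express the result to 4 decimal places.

Per-class F1 score (2·TP/(2·TP+FP+FN)):
  A: TP=7, FP=1+3=4, FN=8+1=9 → 14/27 = 0.51852
  B: TP=8, FP=8+2=10, FN=1+5=6 → 16/32 = 0.50000
  C: TP=5, FP=1+5=6, FN=3+2=5 → 10/21 = 0.47619
Weighted-F1 score = Σ (supportᵢ/N)·F1 scoreᵢ with N=40: (16/40)·0.51852 + (14/40)·0.50000 + (10/40)·0.47619 = 0.5015

0.5015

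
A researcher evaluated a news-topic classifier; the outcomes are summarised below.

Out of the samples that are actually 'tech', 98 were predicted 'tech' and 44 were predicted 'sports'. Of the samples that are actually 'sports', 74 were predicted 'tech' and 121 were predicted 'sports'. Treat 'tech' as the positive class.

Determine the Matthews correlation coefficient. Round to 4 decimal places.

0.3069

MCC = (TP·TN − FP·FN) / √((TP+FP)(TP+FN)(TN+FP)(TN+FN))
Numerator = 98·121 − 74·44 = 8602
Denominator = √(172·142·195·165) = √785842200 = 28032.8771
MCC = 8602 / 28032.8771 = 0.3069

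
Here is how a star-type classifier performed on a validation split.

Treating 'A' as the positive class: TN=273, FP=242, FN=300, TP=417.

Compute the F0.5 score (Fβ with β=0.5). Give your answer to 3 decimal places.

Fβ = (1+β²)·TP / ((1+β²)·TP + β²·FN + FP), with β²=1/4
= 1.25·417 / (1.25·417 + 0.25·300 + 242) = 0.622

0.622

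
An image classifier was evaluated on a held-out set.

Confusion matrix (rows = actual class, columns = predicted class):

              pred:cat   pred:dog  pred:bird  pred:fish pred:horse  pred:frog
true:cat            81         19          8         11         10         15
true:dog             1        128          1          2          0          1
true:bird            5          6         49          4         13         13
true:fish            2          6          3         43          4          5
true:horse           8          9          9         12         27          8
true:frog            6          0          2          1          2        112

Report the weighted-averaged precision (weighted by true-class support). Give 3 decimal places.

0.699

Per-class precision (TP/(TP+FP)):
  cat: TP=81, FP=1+5+2+8+6=22 → 81/103 = 0.7864
  dog: TP=128, FP=19+6+6+9+0=40 → 128/168 = 0.7619
  bird: TP=49, FP=8+1+3+9+2=23 → 49/72 = 0.6806
  fish: TP=43, FP=11+2+4+12+1=30 → 43/73 = 0.5890
  horse: TP=27, FP=10+0+13+4+2=29 → 27/56 = 0.4821
  frog: TP=112, FP=15+1+13+5+8=42 → 112/154 = 0.7273
Weighted-precision = Σ (supportᵢ/N)·precisionᵢ with N=626: (144/626)·0.7864 + (133/626)·0.7619 + (90/626)·0.6806 + (63/626)·0.5890 + (73/626)·0.4821 + (123/626)·0.7273 = 0.699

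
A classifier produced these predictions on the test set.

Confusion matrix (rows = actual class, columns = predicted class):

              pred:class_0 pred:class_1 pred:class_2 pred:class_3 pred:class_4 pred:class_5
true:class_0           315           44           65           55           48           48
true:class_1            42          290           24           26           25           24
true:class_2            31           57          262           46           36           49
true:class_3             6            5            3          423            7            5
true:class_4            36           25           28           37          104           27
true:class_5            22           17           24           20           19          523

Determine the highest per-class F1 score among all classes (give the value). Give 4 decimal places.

0.8040

Per-class F1 score (2·TP/(2·TP+FP+FN)):
  class_0: TP=315, FP=42+31+6+36+22=137, FN=44+65+55+48+48=260 → 630/1027 = 0.61344
  class_1: TP=290, FP=44+57+5+25+17=148, FN=42+24+26+25+24=141 → 580/869 = 0.66743
  class_2: TP=262, FP=65+24+3+28+24=144, FN=31+57+46+36+49=219 → 524/887 = 0.59076
  class_3: TP=423, FP=55+26+46+37+20=184, FN=6+5+3+7+5=26 → 846/1056 = 0.80114
  class_4: TP=104, FP=48+25+36+7+19=135, FN=36+25+28+37+27=153 → 208/496 = 0.41935
  class_5: TP=523, FP=48+24+49+5+27=153, FN=22+17+24+20+19=102 → 1046/1301 = 0.80400
Highest is class 'class_5' with F1 score = 0.8040.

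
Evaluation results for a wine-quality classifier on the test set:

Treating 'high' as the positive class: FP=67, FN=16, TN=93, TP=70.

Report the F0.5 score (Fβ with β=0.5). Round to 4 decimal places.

0.5521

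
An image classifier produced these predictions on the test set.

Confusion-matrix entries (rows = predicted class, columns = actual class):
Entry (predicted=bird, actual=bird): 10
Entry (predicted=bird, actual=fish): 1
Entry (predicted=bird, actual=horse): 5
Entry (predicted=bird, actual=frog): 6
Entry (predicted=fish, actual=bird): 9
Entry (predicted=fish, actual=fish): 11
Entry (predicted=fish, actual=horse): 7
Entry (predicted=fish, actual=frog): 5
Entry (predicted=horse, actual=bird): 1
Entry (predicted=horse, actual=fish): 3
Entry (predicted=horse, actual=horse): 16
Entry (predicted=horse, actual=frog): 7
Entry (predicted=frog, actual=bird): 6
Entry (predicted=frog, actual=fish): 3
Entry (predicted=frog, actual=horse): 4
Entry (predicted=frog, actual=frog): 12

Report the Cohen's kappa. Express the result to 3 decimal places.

0.287

Observed agreement pₒ = trace/N = 49/106 = 0.4623
Expected agreement pₑ = Σ (rowᵢ·colᵢ)/N² = (26·22 + 18·32 + 32·27 + 30·25)/106² = 0.2458
κ = (pₒ − pₑ)/(1 − pₑ) = (0.4623 − 0.2458)/(1 − 0.2458) = 0.287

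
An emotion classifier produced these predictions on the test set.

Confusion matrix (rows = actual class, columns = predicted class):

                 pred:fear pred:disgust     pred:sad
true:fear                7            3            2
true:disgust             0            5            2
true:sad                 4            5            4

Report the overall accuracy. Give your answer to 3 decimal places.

Accuracy = trace / total = (7+5+4=16) / 32 = 16/32 = 0.500

0.500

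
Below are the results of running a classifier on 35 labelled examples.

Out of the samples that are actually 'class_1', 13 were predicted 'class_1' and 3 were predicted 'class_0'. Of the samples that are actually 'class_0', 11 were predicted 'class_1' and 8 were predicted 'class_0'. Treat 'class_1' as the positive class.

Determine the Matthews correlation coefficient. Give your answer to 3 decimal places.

MCC = (TP·TN − FP·FN) / √((TP+FP)(TP+FN)(TN+FP)(TN+FN))
Numerator = 13·8 − 11·3 = 71
Denominator = √(24·16·19·11) = √80256 = 283.2949
MCC = 71 / 283.2949 = 0.251

0.251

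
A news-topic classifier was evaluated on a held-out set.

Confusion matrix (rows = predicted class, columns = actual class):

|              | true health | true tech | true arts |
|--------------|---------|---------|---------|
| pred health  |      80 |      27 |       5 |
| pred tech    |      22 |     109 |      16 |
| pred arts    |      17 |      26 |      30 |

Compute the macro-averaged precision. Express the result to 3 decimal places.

Per-class precision (TP/(TP+FP)):
  health: TP=80, FP=27+5=32 → 80/112 = 0.7143
  tech: TP=109, FP=22+16=38 → 109/147 = 0.7415
  arts: TP=30, FP=17+26=43 → 30/73 = 0.4110
Macro-precision = mean = (0.7143 + 0.7415 + 0.4110) / 3 = 0.622

0.622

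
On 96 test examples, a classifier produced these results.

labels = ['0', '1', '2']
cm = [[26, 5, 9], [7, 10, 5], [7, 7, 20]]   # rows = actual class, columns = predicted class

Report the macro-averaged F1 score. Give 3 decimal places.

0.564

Per-class F1 score (2·TP/(2·TP+FP+FN)):
  0: TP=26, FP=7+7=14, FN=5+9=14 → 52/80 = 0.6500
  1: TP=10, FP=5+7=12, FN=7+5=12 → 20/44 = 0.4545
  2: TP=20, FP=9+5=14, FN=7+7=14 → 40/68 = 0.5882
Macro-F1 score = mean = (0.6500 + 0.4545 + 0.5882) / 3 = 0.564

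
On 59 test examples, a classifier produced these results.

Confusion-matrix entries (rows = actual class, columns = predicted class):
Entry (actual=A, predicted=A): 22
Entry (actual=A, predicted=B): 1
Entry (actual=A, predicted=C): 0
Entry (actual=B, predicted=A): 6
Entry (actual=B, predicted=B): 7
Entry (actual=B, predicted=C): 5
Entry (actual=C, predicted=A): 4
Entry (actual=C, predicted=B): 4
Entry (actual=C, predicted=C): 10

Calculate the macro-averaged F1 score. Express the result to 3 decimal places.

0.624

Per-class F1 score (2·TP/(2·TP+FP+FN)):
  A: TP=22, FP=6+4=10, FN=1+0=1 → 44/55 = 0.8000
  B: TP=7, FP=1+4=5, FN=6+5=11 → 14/30 = 0.4667
  C: TP=10, FP=0+5=5, FN=4+4=8 → 20/33 = 0.6061
Macro-F1 score = mean = (0.8000 + 0.4667 + 0.6061) / 3 = 0.624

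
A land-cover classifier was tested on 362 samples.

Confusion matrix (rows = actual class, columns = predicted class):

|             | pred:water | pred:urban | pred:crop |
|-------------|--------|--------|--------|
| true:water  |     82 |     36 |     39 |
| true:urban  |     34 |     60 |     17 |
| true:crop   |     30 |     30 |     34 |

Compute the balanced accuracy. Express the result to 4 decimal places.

Balanced accuracy = mean of per-class recall.
  water: recall = 82/157 = 0.52229
  urban: recall = 60/111 = 0.54054
  crop: recall = 34/94 = 0.36170
Mean = (0.52229 + 0.54054 + 0.36170) / 3 = 0.4748

0.4748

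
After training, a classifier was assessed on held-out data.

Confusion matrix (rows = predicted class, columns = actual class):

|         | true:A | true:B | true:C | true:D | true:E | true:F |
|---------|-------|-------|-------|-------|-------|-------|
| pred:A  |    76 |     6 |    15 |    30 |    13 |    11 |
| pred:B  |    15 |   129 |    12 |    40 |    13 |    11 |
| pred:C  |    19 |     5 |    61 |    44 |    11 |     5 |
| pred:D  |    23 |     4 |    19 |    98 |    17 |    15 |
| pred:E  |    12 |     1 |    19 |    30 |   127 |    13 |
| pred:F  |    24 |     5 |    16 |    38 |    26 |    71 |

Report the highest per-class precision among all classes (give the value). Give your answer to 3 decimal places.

0.629

Per-class precision (TP/(TP+FP)):
  A: TP=76, FP=6+15+30+13+11=75 → 76/151 = 0.5033
  B: TP=129, FP=15+12+40+13+11=91 → 129/220 = 0.5864
  C: TP=61, FP=19+5+44+11+5=84 → 61/145 = 0.4207
  D: TP=98, FP=23+4+19+17+15=78 → 98/176 = 0.5568
  E: TP=127, FP=12+1+19+30+13=75 → 127/202 = 0.6287
  F: TP=71, FP=24+5+16+38+26=109 → 71/180 = 0.3944
Highest is class 'E' with precision = 0.629.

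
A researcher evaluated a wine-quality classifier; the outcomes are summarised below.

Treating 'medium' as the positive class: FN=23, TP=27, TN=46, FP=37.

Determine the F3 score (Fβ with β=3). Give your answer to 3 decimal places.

Fβ = (1+β²)·TP / ((1+β²)·TP + β²·FN + FP), with β²=9
= 10·27 / (10·27 + 9·23 + 37) = 0.525

0.525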